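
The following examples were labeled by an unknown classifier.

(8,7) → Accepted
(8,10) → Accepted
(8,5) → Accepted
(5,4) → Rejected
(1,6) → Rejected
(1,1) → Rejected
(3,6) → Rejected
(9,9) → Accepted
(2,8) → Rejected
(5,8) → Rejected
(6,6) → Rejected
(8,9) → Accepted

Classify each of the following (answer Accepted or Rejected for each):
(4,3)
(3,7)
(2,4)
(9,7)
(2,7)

Rule: first ≥ 7. This holds for each 'Accepted' example and fails for each 'Rejected' one.
(4,3): Rejected (first 4).
(3,7): Rejected (first 3).
(2,4): Rejected (first 2).
(9,7): Accepted (first 9).
(2,7): Rejected (first 2).

Rejected, Rejected, Rejected, Accepted, Rejected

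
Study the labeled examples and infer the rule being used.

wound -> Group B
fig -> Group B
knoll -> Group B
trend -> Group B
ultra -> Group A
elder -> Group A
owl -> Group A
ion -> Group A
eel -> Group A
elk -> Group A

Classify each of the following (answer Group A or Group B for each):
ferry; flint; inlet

All 'Group A' examples share one property — starts with a vowel — and every 'Group B' example lacks it.
ferry: Group B (starts with 'f').
flint: Group B (starts with 'f').
inlet: Group A (starts with 'i').

Group B, Group B, Group A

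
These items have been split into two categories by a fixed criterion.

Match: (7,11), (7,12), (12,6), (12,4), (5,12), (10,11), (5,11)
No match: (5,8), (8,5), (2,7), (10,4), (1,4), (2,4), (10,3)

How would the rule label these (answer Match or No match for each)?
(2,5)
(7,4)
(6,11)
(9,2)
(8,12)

'Match' ⟺ sum ≥ 16.
(2,5) — 2+5 = 7, hence No match. (7,4) — 7+4 = 11, hence No match. (6,11) — 6+11 = 17, hence Match. (9,2) — 9+2 = 11, hence No match. (8,12) — 8+12 = 20, hence Match.

No match, No match, Match, No match, Match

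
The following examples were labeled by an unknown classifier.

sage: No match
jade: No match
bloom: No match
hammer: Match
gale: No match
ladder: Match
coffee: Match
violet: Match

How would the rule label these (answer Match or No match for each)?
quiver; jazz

Match, No match

The classifier is using: length 6.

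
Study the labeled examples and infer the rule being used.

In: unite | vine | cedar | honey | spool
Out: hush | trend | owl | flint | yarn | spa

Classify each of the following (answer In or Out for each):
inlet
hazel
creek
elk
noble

In, In, In, Out, In

All 'In' examples share one property — has ≥ 2 vowels — and every 'Out' example lacks it.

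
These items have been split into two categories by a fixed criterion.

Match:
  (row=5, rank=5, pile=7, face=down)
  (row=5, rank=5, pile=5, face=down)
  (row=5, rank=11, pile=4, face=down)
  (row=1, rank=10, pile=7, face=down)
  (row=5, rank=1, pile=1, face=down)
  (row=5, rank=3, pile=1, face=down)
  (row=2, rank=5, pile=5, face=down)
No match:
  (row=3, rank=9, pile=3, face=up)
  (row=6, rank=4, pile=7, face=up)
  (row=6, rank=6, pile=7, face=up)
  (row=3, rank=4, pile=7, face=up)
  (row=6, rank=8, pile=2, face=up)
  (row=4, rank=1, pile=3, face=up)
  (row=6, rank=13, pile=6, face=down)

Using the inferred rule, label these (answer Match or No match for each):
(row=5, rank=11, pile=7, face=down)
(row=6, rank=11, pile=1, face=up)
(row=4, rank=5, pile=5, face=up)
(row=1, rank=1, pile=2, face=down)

Match, No match, No match, Match

'Match' ⟺ face is down AND row ≤ 5.
(row=5, rank=11, pile=7, face=down) → face is down, row = 5 → Match.
(row=6, rank=11, pile=1, face=up) → face is up, row = 6 → No match.
(row=4, rank=5, pile=5, face=up) → face is up, row = 4 → No match.
(row=1, rank=1, pile=2, face=down) → face is down, row = 1 → Match.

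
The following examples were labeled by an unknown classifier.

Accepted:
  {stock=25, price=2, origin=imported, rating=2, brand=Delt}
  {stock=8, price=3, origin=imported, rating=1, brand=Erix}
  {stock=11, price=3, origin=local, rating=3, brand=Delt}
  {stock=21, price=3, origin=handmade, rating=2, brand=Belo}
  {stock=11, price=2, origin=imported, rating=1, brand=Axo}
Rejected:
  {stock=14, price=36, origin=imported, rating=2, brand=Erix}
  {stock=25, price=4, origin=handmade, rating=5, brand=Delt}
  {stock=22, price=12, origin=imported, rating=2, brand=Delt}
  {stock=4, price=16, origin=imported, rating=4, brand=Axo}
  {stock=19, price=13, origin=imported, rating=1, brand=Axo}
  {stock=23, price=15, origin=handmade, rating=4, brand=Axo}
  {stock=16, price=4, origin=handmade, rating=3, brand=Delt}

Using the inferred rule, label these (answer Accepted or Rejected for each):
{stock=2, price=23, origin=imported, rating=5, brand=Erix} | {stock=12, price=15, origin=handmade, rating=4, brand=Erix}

The pattern is that an item is 'Accepted' exactly when: price ≤ 3.
{stock=2, price=23, origin=imported, rating=5, brand=Erix}: price = 23, does not fit → Rejected. {stock=12, price=15, origin=handmade, rating=4, brand=Erix}: price = 15, does not fit → Rejected.

Rejected, Rejected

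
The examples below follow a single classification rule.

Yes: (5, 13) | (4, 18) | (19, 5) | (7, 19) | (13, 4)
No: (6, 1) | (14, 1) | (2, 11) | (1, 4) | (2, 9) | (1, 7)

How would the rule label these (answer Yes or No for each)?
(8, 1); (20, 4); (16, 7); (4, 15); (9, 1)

No, Yes, Yes, Yes, No

The simplest hypothesis consistent with all the labels is: sum ≥ 17.
No: (8, 1), since 8+1 = 9. Yes: (20, 4), since 20+4 = 24. Yes: (16, 7), since 16+7 = 23. Yes: (4, 15), since 4+15 = 19. No: (9, 1), since 9+1 = 10.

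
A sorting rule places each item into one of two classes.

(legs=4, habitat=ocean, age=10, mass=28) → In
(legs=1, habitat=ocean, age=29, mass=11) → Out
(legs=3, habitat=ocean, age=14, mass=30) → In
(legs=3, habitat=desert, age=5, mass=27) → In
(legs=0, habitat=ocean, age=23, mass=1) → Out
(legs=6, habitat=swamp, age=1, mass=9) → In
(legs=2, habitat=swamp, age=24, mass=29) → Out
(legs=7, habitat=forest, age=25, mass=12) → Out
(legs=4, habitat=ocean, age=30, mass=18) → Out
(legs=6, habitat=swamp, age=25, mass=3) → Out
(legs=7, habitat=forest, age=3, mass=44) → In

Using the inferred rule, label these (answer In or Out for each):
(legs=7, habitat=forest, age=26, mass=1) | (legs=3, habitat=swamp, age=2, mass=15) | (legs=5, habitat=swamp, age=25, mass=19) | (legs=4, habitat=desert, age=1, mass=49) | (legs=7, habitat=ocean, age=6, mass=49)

Out, In, Out, In, In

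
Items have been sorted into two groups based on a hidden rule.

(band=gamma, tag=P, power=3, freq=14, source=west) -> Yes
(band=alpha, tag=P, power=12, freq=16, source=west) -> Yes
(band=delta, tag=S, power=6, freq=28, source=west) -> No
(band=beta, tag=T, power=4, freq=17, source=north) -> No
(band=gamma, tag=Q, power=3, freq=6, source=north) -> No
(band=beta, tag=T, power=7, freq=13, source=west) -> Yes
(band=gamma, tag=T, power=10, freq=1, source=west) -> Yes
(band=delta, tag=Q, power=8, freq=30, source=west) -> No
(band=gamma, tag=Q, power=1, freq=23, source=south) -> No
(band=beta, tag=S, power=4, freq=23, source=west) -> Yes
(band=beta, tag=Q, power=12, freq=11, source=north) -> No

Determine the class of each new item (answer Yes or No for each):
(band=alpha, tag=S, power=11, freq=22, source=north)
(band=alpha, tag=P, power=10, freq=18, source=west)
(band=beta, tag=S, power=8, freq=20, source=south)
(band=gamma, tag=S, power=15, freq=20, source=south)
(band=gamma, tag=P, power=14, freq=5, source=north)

No, Yes, No, No, No

One predicate separates the groups cleanly: source is west AND freq ≤ 23.
No: (band=alpha, tag=S, power=11, freq=22, source=north), since source is north, freq = 22. Yes: (band=alpha, tag=P, power=10, freq=18, source=west), since source is west, freq = 18. No: (band=beta, tag=S, power=8, freq=20, source=south), since source is south, freq = 20. No: (band=gamma, tag=S, power=15, freq=20, source=south), since source is south, freq = 20. No: (band=gamma, tag=P, power=14, freq=5, source=north), since source is north, freq = 5.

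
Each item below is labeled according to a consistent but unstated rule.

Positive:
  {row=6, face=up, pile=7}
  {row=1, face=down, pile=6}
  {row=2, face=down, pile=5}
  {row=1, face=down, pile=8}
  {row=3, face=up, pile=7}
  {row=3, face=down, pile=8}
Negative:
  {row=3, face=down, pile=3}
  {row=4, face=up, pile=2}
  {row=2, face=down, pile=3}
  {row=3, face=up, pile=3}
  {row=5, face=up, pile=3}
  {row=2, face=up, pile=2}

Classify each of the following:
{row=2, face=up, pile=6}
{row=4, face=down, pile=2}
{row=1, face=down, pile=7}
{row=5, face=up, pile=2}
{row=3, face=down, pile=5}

The classifier is using: pile ≥ 5.
{row=2, face=up, pile=6}: pile = 6 — matches, so Positive. {row=4, face=down, pile=2}: pile = 2 — fails the rule, so Negative. {row=1, face=down, pile=7}: pile = 7 — matches, so Positive. {row=5, face=up, pile=2}: pile = 2 — fails the rule, so Negative. {row=3, face=down, pile=5}: pile = 5 — matches, so Positive.

Positive, Negative, Positive, Negative, Positive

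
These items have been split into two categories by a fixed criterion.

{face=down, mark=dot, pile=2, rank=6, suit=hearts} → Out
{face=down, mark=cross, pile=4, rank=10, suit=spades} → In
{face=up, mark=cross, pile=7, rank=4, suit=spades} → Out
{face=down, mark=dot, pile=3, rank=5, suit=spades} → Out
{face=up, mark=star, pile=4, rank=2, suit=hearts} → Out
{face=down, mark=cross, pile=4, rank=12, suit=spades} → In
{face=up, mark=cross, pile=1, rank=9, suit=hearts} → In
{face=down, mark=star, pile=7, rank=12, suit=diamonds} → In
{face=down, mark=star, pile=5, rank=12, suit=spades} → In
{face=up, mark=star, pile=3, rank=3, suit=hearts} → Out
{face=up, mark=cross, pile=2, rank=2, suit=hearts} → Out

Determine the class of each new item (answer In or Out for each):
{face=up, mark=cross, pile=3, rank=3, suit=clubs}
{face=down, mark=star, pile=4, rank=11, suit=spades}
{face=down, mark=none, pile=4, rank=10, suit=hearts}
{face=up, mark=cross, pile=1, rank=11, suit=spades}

The pattern is that an item is 'In' exactly when: rank ≥ 9.
{face=up, mark=cross, pile=3, rank=3, suit=clubs}: Out (rank = 3). {face=down, mark=star, pile=4, rank=11, suit=spades}: In (rank = 11). {face=down, mark=none, pile=4, rank=10, suit=hearts}: In (rank = 10). {face=up, mark=cross, pile=1, rank=11, suit=spades}: In (rank = 11).

Out, In, In, In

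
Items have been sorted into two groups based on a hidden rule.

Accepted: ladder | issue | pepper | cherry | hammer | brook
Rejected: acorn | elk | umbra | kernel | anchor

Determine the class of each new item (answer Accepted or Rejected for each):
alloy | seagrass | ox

Accepted, Accepted, Rejected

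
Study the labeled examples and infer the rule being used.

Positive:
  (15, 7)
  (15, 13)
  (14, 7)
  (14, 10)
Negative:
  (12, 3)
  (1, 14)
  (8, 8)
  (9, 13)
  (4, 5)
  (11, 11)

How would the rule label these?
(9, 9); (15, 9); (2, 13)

Negative, Positive, Negative

The distinguishing property — first ≥ 13 — holds for all the 'Positive' cases and none of the 'Negative' cases.
(9, 9) — first 9, hence Negative.
(15, 9) — first 15, hence Positive.
(2, 13) — first 2, hence Negative.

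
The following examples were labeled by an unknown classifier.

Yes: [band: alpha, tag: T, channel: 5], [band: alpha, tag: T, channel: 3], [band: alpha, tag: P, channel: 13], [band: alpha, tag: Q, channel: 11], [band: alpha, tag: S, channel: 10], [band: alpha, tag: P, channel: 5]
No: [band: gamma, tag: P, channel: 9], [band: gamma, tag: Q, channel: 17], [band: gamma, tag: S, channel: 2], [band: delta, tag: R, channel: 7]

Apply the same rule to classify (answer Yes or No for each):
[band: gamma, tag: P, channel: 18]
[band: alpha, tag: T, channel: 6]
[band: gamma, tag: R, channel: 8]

All 'Yes' examples share one property — band is alpha — and every 'No' example lacks it.
[band: gamma, tag: P, channel: 18]: band is gamma, does not fit → No. [band: alpha, tag: T, channel: 6]: band is alpha, qualifies → Yes. [band: gamma, tag: R, channel: 8]: band is gamma, does not fit → No.

No, Yes, No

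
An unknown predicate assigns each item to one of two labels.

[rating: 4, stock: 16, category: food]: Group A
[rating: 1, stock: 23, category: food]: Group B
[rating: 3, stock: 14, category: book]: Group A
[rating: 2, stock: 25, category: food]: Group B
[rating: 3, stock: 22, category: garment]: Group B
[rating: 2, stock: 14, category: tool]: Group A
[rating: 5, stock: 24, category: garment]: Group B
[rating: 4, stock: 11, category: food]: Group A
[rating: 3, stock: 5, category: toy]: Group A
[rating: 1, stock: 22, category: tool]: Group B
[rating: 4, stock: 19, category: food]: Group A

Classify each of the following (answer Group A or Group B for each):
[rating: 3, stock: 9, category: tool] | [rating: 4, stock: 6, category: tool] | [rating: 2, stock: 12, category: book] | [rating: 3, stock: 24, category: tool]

Group A, Group A, Group A, Group B

'Group A' ⟺ stock ≤ 19.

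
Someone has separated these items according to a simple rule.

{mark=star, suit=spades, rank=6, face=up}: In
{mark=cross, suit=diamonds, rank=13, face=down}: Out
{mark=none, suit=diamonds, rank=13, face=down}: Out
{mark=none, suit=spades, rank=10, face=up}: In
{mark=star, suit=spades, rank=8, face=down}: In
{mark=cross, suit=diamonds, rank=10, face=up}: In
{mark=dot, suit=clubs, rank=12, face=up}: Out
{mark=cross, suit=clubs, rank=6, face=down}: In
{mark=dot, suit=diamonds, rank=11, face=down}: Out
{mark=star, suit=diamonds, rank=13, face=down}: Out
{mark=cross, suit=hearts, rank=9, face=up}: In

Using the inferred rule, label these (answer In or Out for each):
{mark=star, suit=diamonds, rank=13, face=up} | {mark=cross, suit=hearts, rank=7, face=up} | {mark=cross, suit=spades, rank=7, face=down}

The simplest hypothesis consistent with all the labels is: rank ≤ 10.

Out, In, In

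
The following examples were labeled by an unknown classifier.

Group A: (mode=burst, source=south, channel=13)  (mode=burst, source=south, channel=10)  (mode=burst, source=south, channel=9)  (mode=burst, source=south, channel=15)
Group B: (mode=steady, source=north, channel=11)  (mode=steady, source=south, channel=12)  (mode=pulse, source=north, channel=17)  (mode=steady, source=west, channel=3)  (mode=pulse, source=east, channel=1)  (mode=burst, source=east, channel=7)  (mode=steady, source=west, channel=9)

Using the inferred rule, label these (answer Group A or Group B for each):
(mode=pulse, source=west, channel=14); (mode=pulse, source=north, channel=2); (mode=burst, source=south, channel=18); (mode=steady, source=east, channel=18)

One predicate separates the groups cleanly: mode is burst AND source is south.
(mode=pulse, source=west, channel=14) — mode is pulse, source is west, hence Group B.
(mode=pulse, source=north, channel=2) — mode is pulse, source is north, hence Group B.
(mode=burst, source=south, channel=18) — mode is burst, source is south, hence Group A.
(mode=steady, source=east, channel=18) — mode is steady, source is east, hence Group B.

Group B, Group B, Group A, Group B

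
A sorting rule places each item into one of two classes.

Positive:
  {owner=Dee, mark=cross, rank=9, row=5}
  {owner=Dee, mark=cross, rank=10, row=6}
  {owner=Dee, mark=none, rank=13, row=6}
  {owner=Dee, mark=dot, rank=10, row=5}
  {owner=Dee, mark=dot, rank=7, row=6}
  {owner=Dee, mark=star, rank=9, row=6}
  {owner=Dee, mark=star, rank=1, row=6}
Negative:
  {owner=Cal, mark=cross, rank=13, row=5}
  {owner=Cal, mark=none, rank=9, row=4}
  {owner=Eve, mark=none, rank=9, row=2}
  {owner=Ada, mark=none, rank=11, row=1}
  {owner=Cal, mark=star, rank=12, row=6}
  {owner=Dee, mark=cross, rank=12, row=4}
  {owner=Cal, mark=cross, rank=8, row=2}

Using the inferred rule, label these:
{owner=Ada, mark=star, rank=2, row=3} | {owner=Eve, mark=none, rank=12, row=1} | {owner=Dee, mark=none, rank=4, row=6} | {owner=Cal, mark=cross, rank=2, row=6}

All 'Positive' examples share one property — owner is Dee AND row ≥ 5 — and every 'Negative' example lacks it.
{owner=Ada, mark=star, rank=2, row=3} — owner is Ada, row = 3, hence Negative. {owner=Eve, mark=none, rank=12, row=1} — owner is Eve, row = 1, hence Negative. {owner=Dee, mark=none, rank=4, row=6} — owner is Dee, row = 6, hence Positive. {owner=Cal, mark=cross, rank=2, row=6} — owner is Cal, row = 6, hence Negative.

Negative, Negative, Positive, Negative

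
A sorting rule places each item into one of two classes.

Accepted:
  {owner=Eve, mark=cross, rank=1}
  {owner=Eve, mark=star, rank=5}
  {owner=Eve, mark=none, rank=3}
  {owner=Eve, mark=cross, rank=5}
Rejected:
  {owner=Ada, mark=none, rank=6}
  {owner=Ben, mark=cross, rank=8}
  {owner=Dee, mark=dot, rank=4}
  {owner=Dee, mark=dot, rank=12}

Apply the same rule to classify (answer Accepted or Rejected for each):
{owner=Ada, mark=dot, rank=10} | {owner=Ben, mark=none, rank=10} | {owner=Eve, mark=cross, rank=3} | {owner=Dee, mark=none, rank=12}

Rejected, Rejected, Accepted, Rejected

The common property of the 'Accepted' items is: owner is Eve. No 'Rejected' item has it.
{owner=Ada, mark=dot, rank=10}: owner is Ada, fails this test → Rejected.
{owner=Ben, mark=none, rank=10}: owner is Ben, fails this test → Rejected.
{owner=Eve, mark=cross, rank=3}: owner is Eve, satisfies this → Accepted.
{owner=Dee, mark=none, rank=12}: owner is Dee, fails this test → Rejected.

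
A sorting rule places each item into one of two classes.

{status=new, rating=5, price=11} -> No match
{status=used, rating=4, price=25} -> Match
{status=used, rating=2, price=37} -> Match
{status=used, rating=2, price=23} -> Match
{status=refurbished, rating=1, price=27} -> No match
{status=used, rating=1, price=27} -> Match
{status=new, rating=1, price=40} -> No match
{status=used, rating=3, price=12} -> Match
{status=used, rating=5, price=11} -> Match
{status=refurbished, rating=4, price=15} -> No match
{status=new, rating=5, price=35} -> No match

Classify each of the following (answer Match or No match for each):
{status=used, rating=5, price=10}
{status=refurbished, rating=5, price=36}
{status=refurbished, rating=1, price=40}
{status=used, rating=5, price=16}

All 'Match' examples share one property — status is used — and every 'No match' example lacks it.
{status=used, rating=5, price=10}: status is used — satisfies this, so Match. {status=refurbished, rating=5, price=36}: status is refurbished — doesn't qualify, so No match. {status=refurbished, rating=1, price=40}: status is refurbished — doesn't qualify, so No match. {status=used, rating=5, price=16}: status is used — satisfies this, so Match.

Match, No match, No match, Match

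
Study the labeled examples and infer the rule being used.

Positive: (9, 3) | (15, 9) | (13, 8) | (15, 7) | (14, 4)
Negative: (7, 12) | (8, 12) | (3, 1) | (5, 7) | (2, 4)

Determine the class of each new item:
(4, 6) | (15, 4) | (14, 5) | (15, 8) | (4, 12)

The common property of the 'Positive' items is: first ≥ 9. No 'Negative' item has it.
(4, 6): first 4, fails the rule → Negative.
(15, 4): first 15, matches → Positive.
(14, 5): first 14, matches → Positive.
(15, 8): first 15, matches → Positive.
(4, 12): first 4, fails the rule → Negative.

Negative, Positive, Positive, Positive, Negative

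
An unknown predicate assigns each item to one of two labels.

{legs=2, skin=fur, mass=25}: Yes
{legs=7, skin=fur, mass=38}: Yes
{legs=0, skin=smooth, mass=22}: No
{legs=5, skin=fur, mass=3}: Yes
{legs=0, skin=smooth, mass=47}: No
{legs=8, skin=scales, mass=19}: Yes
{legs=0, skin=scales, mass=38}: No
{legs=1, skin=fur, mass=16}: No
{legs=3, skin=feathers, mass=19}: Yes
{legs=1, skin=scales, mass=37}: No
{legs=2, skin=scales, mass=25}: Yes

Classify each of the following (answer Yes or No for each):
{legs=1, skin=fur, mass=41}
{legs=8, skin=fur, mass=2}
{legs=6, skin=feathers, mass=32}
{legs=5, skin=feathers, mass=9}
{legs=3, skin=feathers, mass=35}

No, Yes, Yes, Yes, Yes

Every 'Yes' example satisfies: legs ≥ 2. None of the 'No' examples do.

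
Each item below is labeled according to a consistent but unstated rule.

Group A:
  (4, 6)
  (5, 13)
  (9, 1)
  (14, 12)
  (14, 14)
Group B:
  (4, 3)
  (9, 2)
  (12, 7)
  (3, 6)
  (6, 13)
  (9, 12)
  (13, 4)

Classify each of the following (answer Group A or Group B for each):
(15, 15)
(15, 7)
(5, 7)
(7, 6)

Looking at the examples, the only property every 'Group A' case has and every 'Group B' case lacks is: sum is even.

Group A, Group A, Group A, Group B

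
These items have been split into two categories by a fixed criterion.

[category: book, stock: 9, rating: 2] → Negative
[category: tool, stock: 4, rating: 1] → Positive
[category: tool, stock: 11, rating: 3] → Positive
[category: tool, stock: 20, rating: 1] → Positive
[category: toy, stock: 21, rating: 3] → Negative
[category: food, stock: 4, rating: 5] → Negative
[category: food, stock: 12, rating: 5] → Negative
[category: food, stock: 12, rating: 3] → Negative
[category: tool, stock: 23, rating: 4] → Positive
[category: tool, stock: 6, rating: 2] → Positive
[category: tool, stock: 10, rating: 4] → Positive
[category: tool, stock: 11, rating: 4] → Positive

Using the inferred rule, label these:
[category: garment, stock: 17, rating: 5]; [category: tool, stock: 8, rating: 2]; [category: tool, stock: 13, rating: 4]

Negative, Positive, Positive

Rule: category is tool. This holds for each 'Positive' example and fails for each 'Negative' one.
[category: garment, stock: 17, rating: 5]: category is garment — doesn't qualify, so Negative. [category: tool, stock: 8, rating: 2]: category is tool — qualifies, so Positive. [category: tool, stock: 13, rating: 4]: category is tool — qualifies, so Positive.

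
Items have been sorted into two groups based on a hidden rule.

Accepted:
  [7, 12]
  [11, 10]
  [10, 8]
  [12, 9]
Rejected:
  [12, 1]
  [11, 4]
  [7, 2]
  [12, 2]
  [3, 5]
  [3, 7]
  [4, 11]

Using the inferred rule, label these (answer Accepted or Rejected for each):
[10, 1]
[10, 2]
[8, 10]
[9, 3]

Rejected, Rejected, Accepted, Rejected

The distinguishing property — sum ≥ 18 — holds for all the 'Accepted' cases and none of the 'Rejected' cases.
[10, 1] — 10+1 = 11, hence Rejected.
[10, 2] — 10+2 = 12, hence Rejected.
[8, 10] — 8+10 = 18, hence Accepted.
[9, 3] — 9+3 = 12, hence Rejected.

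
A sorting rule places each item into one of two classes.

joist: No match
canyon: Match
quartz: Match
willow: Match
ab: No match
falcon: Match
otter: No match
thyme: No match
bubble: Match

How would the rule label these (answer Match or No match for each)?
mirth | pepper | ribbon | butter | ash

No match, Match, Match, Match, No match

The pattern is that an item is 'Match' exactly when: length 6.
mirth: length 5 — fails the rule, so No match. pepper: length 6 — passes, so Match. ribbon: length 6 — passes, so Match. butter: length 6 — passes, so Match. ash: length 3 — fails the rule, so No match.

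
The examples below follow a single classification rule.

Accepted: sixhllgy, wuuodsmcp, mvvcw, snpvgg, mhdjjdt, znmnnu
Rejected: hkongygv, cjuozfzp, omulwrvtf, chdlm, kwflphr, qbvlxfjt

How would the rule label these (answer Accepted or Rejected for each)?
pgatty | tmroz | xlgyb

'Accepted' ⟺ has a double letter.

Accepted, Rejected, Rejected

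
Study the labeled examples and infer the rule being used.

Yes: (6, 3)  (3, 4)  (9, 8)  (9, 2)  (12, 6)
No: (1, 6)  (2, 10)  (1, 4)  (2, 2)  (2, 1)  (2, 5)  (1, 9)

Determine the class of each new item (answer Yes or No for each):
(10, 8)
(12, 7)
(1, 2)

A rule that fits every label: first ≥ 3 — true of each 'Yes' example, false of each 'No' one.
(10, 8): Yes (first 10). (12, 7): Yes (first 12). (1, 2): No (first 1).

Yes, Yes, No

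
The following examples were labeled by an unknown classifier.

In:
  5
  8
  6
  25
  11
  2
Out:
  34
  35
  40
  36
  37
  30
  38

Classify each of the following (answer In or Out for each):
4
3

The pattern is that an item is 'In' exactly when: at most 25.

In, In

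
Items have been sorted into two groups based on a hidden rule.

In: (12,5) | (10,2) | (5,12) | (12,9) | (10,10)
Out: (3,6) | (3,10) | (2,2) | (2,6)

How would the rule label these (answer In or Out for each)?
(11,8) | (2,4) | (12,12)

In, Out, In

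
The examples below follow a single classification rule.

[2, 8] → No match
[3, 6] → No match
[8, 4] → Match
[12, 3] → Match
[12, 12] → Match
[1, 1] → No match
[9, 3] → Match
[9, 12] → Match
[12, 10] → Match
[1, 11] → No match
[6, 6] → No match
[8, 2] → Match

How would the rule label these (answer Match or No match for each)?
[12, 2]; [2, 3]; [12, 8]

Match, No match, Match

The simplest hypothesis consistent with all the labels is: first ≥ 8.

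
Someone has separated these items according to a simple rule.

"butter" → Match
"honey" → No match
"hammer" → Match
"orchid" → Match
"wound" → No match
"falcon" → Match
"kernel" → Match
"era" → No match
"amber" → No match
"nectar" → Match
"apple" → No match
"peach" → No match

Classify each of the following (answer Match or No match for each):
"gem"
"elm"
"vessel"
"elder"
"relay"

Every 'Match' example satisfies: even length. None of the 'No match' examples do.
"gem": length 3 — fails this test, so No match. "elm": length 3 — fails this test, so No match. "vessel": length 6 — has this property, so Match. "elder": length 5 — fails this test, so No match. "relay": length 5 — fails this test, so No match.

No match, No match, Match, No match, No match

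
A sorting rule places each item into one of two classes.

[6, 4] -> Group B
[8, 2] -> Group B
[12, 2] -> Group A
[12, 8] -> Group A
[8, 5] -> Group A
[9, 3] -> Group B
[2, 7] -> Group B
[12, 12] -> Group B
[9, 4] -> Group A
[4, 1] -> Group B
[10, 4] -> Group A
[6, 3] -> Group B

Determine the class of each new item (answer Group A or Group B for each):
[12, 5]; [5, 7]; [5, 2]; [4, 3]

Group A, Group B, Group B, Group B

The rule appears to be: first > second AND sum ≥ 13.
[12, 5]: 12 > 5, 12+5 = 17 — meets the rule, so Group A. [5, 7]: 5 < 7, 5+7 = 12 — fails this test, so Group B. [5, 2]: 5 > 2, 5+2 = 7 — fails this test, so Group B. [4, 3]: 4 > 3, 4+3 = 7 — fails this test, so Group B.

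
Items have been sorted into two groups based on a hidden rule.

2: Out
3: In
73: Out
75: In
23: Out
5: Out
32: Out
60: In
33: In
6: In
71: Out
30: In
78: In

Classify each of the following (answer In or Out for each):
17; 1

Out, Out

The distinguishing property — multiple of 3 — holds for all the 'In' cases and none of the 'Out' cases.
Out: 17, since 17 = 3·5 + 2. Out: 1, since 1 = 3·0 + 1.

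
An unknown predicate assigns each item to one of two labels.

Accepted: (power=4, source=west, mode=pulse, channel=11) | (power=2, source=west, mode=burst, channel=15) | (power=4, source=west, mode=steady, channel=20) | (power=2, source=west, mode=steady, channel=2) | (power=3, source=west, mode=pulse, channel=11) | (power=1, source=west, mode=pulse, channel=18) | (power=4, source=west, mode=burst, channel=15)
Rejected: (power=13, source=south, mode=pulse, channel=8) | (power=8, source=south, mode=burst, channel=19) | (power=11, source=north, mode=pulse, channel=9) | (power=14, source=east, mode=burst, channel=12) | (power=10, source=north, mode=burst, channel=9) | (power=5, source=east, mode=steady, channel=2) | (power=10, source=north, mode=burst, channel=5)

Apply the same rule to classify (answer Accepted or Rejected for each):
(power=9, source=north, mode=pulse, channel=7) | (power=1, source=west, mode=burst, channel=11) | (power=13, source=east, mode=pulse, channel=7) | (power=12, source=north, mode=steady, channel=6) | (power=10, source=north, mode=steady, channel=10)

All 'Accepted' examples share one property — source is west — and every 'Rejected' example lacks it.
Rejected: (power=9, source=north, mode=pulse, channel=7), since source is north.
Accepted: (power=1, source=west, mode=burst, channel=11), since source is west.
Rejected: (power=13, source=east, mode=pulse, channel=7), since source is east.
Rejected: (power=12, source=north, mode=steady, channel=6), since source is north.
Rejected: (power=10, source=north, mode=steady, channel=10), since source is north.

Rejected, Accepted, Rejected, Rejected, Rejected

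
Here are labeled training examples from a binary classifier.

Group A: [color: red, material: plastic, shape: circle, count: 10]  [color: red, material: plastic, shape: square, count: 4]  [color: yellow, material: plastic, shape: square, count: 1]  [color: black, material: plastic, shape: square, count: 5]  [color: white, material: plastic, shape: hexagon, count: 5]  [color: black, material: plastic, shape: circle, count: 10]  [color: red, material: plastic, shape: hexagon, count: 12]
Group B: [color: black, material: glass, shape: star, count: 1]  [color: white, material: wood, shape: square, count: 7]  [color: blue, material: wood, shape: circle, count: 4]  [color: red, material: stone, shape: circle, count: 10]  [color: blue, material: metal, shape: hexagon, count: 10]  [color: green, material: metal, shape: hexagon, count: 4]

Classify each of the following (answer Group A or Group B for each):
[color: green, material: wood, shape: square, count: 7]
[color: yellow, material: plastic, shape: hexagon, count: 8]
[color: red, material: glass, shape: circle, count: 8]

Group B, Group A, Group B

The pattern is that an item is 'Group A' exactly when: material is plastic.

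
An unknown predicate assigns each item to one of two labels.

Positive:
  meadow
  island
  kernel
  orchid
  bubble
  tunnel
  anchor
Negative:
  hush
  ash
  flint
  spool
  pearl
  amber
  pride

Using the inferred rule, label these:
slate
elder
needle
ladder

Negative, Negative, Positive, Positive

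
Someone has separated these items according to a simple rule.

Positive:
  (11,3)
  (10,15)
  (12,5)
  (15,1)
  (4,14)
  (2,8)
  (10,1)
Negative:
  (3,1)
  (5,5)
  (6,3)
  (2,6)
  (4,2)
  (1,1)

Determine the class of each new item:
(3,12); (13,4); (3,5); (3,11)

Positive, Positive, Negative, Positive

One predicate separates the groups cleanly: max ≥ 8.
(3,12) — max 12, hence Positive. (13,4) — max 13, hence Positive. (3,5) — max 5, hence Negative. (3,11) — max 11, hence Positive.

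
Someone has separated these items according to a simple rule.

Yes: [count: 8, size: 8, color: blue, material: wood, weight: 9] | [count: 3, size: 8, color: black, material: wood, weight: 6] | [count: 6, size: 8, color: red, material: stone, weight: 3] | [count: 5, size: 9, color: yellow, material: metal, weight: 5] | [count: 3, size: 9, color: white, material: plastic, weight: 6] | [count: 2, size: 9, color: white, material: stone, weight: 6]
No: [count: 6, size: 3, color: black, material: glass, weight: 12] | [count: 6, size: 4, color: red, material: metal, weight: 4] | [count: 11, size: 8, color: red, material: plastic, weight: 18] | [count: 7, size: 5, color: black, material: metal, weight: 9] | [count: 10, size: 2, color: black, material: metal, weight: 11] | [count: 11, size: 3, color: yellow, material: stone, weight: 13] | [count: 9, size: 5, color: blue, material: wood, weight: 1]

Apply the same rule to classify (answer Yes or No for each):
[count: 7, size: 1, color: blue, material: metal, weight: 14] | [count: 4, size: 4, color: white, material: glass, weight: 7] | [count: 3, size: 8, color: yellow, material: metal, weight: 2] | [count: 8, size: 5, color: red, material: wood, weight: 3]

No, No, Yes, No

A rule that fits every label: size ≥ 8 AND count ≤ 8 — true of each 'Yes' example, false of each 'No' one.
[count: 7, size: 1, color: blue, material: metal, weight: 14] — size = 1, count = 7, hence No. [count: 4, size: 4, color: white, material: glass, weight: 7] — size = 4, count = 4, hence No. [count: 3, size: 8, color: yellow, material: metal, weight: 2] — size = 8, count = 3, hence Yes. [count: 8, size: 5, color: red, material: wood, weight: 3] — size = 5, count = 8, hence No.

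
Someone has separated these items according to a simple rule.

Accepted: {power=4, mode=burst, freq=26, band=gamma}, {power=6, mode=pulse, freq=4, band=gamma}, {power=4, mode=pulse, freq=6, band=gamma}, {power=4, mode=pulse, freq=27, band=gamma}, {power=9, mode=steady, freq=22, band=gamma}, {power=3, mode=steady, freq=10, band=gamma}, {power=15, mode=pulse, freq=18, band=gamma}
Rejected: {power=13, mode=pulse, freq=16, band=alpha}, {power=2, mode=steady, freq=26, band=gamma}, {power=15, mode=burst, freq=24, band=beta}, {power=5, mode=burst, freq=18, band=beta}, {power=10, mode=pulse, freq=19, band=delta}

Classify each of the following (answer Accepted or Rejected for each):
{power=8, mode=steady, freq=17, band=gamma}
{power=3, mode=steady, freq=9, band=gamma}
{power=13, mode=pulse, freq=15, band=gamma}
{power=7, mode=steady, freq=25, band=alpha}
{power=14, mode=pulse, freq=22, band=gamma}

Accepted, Accepted, Accepted, Rejected, Accepted

The simplest hypothesis consistent with all the labels is: band is gamma AND power ≥ 3.
{power=8, mode=steady, freq=17, band=gamma}: band is gamma, power = 8, fits → Accepted. {power=3, mode=steady, freq=9, band=gamma}: band is gamma, power = 3, fits → Accepted. {power=13, mode=pulse, freq=15, band=gamma}: band is gamma, power = 13, fits → Accepted. {power=7, mode=steady, freq=25, band=alpha}: band is alpha, power = 7, doesn't qualify → Rejected. {power=14, mode=pulse, freq=22, band=gamma}: band is gamma, power = 14, fits → Accepted.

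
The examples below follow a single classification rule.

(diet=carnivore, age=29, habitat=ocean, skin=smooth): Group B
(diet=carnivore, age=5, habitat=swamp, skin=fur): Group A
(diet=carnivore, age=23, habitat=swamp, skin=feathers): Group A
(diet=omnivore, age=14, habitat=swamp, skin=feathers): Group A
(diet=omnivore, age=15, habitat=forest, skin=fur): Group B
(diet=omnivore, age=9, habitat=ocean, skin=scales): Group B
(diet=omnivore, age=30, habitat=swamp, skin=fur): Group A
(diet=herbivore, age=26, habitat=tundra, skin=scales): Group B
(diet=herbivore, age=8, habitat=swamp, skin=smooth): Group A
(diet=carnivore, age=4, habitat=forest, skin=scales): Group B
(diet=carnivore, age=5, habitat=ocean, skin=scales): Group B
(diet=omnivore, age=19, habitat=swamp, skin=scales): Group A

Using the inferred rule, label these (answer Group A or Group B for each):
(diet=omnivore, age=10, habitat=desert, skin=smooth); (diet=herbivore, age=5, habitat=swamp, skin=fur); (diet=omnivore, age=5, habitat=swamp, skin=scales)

Looking at the examples, the only property every 'Group A' case has and every 'Group B' case lacks is: habitat is swamp.

Group B, Group A, Group A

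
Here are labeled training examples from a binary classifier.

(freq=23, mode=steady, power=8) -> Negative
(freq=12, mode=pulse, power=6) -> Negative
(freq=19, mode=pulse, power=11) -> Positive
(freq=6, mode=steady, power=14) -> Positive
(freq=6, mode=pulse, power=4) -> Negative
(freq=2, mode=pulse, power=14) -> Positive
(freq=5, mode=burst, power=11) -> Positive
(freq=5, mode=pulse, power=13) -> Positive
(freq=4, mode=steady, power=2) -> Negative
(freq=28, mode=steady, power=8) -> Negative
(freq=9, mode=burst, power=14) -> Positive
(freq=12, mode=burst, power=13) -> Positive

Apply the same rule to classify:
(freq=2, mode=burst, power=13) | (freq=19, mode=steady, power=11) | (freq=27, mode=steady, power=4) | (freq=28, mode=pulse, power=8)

The distinguishing property — power ≥ 11 — holds for all the 'Positive' cases and none of the 'Negative' cases.
(freq=2, mode=burst, power=13) → power = 13 → Positive.
(freq=19, mode=steady, power=11) → power = 11 → Positive.
(freq=27, mode=steady, power=4) → power = 4 → Negative.
(freq=28, mode=pulse, power=8) → power = 8 → Negative.

Positive, Positive, Negative, Negative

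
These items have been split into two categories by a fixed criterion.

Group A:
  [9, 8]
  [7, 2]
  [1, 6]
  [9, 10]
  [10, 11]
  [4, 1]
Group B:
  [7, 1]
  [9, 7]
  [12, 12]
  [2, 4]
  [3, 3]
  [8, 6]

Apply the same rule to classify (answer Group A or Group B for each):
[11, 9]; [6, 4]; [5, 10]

Group B, Group B, Group A

The classifier is using: sum is odd.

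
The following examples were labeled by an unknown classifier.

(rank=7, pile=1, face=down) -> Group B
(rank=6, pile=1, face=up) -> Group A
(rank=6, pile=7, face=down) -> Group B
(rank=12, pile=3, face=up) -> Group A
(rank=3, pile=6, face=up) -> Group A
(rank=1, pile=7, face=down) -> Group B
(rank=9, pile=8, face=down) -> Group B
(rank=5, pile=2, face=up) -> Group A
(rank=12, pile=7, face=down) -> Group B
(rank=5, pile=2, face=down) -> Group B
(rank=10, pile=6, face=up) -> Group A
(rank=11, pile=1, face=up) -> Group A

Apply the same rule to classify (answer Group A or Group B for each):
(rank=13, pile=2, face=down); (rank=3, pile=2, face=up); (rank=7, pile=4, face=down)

Group B, Group A, Group B

A rule that fits every label: face is up — true of each 'Group A' example, false of each 'Group B' one.
(rank=13, pile=2, face=down): Group B (face is down). (rank=3, pile=2, face=up): Group A (face is up). (rank=7, pile=4, face=down): Group B (face is down).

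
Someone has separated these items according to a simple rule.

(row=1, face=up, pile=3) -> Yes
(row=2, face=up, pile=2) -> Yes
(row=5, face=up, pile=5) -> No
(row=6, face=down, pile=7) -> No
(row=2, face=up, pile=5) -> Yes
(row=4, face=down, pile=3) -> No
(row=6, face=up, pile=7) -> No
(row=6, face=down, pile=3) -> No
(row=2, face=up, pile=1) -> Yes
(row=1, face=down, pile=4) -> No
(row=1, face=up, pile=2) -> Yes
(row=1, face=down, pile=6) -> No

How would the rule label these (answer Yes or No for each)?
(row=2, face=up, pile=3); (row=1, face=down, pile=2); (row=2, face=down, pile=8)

Yes, No, No

Every 'Yes' example satisfies: face is up AND row ≤ 2. None of the 'No' examples do.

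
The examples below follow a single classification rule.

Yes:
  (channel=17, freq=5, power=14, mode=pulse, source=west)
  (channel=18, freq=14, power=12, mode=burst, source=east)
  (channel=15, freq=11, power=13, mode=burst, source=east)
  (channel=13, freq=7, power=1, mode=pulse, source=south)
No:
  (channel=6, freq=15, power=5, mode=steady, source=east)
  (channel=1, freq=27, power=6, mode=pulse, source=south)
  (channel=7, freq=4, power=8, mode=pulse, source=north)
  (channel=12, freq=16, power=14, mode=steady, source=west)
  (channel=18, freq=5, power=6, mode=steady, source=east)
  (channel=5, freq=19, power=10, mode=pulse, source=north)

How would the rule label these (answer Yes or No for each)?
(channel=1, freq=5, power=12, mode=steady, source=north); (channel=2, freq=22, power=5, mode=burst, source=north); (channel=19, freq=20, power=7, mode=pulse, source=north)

The simplest hypothesis consistent with all the labels is: channel ≥ 13 AND power ≠ 6.
(channel=1, freq=5, power=12, mode=steady, source=north): channel = 1, power = 12, fails this test → No.
(channel=2, freq=22, power=5, mode=burst, source=north): channel = 2, power = 5, fails this test → No.
(channel=19, freq=20, power=7, mode=pulse, source=north): channel = 19, power = 7, passes → Yes.

No, No, Yes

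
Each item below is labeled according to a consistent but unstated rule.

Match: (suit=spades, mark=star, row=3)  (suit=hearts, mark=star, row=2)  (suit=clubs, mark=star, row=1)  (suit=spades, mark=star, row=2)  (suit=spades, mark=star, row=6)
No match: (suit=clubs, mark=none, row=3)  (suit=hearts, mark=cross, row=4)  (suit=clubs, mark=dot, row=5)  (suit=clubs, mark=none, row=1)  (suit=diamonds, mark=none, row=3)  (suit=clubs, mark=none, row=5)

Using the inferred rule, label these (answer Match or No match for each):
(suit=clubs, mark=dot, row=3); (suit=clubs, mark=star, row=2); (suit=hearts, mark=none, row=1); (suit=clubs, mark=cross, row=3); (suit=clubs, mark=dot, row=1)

No match, Match, No match, No match, No match

A rule that fits every label: mark is star — true of each 'Match' example, false of each 'No match' one.
(suit=clubs, mark=dot, row=3) → mark is dot → No match.
(suit=clubs, mark=star, row=2) → mark is star → Match.
(suit=hearts, mark=none, row=1) → mark is none → No match.
(suit=clubs, mark=cross, row=3) → mark is cross → No match.
(suit=clubs, mark=dot, row=1) → mark is dot → No match.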